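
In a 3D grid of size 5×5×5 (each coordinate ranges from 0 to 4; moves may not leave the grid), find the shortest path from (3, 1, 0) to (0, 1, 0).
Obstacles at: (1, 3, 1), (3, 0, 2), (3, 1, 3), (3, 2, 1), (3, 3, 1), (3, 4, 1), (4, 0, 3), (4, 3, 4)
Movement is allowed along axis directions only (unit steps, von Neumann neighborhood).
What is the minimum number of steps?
3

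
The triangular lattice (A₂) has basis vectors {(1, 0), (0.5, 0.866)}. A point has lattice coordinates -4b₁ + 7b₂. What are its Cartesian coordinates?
(-0.5, 6.062)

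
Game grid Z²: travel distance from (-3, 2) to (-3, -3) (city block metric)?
5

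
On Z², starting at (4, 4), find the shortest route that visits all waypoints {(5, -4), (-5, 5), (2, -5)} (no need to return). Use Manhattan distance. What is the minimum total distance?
30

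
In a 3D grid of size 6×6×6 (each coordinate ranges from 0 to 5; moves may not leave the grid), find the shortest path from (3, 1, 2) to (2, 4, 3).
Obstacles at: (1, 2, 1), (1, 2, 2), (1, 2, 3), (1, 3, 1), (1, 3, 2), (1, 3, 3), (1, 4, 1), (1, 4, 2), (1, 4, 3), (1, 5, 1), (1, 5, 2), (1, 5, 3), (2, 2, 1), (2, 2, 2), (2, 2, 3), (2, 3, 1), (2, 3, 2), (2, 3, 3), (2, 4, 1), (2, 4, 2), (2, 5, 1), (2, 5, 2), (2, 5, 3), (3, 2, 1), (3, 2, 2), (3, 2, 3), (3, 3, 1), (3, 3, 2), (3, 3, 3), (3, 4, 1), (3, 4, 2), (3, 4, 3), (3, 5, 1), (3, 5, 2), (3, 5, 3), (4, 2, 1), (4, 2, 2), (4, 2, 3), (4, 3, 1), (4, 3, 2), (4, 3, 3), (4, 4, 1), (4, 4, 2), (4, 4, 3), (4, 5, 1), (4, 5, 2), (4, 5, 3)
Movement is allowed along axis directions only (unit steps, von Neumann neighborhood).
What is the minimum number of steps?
7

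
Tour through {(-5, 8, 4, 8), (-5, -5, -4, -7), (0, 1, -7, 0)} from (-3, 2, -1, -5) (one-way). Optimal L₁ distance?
66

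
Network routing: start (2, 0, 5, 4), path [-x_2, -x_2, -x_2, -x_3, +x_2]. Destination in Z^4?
(2, -2, 4, 4)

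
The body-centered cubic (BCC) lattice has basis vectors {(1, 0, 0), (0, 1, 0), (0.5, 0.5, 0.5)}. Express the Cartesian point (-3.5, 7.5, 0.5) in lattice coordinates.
-4b₁ + 7b₂ + b₃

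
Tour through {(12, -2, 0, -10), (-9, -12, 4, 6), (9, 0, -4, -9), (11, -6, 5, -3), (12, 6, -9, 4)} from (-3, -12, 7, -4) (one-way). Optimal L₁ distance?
109
(one optimal route: (-3, -12, 7, -4) → (-9, -12, 4, 6) → (11, -6, 5, -3) → (12, -2, 0, -10) → (9, 0, -4, -9) → (12, 6, -9, 4))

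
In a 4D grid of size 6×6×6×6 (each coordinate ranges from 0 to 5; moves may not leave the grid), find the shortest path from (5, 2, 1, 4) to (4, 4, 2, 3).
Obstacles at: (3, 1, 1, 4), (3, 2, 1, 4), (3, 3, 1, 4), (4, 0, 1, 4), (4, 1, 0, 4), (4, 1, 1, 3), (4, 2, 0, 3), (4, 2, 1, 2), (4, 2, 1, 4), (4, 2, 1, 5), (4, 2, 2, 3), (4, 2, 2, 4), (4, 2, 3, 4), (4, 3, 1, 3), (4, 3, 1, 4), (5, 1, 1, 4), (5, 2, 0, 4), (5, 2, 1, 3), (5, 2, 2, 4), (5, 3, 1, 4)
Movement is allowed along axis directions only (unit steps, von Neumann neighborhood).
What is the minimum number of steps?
7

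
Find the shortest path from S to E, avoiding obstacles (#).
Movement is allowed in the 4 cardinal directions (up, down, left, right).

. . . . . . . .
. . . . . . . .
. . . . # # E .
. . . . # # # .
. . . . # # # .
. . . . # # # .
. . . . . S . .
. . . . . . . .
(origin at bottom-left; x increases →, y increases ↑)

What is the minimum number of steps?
7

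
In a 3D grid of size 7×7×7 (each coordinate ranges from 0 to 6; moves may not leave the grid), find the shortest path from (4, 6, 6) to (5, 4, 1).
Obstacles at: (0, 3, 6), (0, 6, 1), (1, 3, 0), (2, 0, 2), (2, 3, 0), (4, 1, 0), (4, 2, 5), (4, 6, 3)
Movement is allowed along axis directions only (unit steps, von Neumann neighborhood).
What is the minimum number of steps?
8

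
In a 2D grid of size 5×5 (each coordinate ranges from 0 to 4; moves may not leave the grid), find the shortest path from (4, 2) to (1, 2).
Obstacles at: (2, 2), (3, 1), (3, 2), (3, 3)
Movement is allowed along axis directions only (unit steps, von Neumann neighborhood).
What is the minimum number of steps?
7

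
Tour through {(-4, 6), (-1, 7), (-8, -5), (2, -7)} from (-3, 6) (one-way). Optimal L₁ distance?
34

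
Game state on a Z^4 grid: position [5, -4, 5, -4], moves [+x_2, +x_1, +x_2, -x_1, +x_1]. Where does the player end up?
(6, -2, 5, -4)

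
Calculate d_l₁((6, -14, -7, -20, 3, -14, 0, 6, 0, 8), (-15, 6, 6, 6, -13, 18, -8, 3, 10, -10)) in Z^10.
167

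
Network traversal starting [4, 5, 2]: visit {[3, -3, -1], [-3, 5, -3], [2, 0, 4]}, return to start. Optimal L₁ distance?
46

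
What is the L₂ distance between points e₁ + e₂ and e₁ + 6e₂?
5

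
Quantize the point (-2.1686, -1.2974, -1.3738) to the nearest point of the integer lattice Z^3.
(-2, -1, -1)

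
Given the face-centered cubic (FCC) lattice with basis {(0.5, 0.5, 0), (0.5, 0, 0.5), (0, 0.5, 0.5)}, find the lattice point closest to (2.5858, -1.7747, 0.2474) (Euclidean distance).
(2.5, -2, 0.5)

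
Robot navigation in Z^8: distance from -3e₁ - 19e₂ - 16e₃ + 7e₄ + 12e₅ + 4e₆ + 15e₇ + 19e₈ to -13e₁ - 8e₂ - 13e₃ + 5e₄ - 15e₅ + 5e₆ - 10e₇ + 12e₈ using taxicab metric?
86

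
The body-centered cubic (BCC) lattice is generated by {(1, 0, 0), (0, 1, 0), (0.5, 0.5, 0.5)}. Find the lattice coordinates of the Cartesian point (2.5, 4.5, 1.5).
b₁ + 3b₂ + 3b₃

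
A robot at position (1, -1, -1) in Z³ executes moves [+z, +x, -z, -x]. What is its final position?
(1, -1, -1)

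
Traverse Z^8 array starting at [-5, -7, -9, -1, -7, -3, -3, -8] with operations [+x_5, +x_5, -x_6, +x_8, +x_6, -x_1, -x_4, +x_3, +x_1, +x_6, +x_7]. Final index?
(-5, -7, -8, -2, -5, -2, -2, -7)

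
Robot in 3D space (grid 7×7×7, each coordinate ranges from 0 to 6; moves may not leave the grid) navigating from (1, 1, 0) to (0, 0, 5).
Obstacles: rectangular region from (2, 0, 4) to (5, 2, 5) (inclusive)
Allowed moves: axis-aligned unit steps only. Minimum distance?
7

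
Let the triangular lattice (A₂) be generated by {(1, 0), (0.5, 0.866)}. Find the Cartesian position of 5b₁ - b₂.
(4.5, -0.866)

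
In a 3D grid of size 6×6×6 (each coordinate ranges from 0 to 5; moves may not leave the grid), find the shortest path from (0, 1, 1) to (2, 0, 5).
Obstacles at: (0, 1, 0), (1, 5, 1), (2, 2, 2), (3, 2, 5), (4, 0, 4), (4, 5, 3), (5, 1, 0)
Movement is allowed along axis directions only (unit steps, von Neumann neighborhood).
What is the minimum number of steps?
7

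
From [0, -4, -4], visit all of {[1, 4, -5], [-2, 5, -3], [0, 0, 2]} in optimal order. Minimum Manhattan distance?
28
(one optimal route: (0, -4, -4) → (1, 4, -5) → (-2, 5, -3) → (0, 0, 2))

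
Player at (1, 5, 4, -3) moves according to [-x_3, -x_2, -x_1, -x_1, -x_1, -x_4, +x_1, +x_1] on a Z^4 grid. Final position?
(0, 4, 3, -4)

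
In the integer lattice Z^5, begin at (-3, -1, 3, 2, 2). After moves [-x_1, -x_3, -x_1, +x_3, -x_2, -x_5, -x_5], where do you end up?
(-5, -2, 3, 2, 0)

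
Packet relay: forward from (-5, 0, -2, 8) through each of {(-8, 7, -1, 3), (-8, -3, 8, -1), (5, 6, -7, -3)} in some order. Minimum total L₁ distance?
74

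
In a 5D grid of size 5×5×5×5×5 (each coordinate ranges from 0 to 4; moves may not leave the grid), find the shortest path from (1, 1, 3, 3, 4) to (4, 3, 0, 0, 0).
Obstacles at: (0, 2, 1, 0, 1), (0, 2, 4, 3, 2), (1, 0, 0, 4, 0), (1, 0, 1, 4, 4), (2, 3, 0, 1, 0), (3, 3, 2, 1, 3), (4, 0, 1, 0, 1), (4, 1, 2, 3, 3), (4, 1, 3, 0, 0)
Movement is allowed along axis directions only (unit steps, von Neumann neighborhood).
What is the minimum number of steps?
15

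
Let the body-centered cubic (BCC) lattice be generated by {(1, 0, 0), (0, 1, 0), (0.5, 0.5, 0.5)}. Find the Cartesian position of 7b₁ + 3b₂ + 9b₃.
(11.5, 7.5, 4.5)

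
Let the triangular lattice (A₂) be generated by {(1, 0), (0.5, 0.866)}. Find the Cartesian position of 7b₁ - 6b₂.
(4, -5.196)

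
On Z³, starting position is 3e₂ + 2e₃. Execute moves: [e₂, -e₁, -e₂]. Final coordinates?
(-1, 3, 2)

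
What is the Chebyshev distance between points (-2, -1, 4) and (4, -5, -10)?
14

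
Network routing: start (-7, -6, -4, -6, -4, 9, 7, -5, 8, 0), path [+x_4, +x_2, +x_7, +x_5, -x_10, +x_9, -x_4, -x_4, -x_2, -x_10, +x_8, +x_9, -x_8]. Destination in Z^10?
(-7, -6, -4, -7, -3, 9, 8, -5, 10, -2)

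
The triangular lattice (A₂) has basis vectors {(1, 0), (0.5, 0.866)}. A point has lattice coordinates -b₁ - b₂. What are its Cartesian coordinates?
(-1.5, -0.866)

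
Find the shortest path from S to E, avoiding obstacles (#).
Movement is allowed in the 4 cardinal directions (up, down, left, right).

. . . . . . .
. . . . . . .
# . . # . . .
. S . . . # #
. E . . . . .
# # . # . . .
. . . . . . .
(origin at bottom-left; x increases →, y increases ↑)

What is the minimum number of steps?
1
(one shortest path: (1, 3) → (1, 2))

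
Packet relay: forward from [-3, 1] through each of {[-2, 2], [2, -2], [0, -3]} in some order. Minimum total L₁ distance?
12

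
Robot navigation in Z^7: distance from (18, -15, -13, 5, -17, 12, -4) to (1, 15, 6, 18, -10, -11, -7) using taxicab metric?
112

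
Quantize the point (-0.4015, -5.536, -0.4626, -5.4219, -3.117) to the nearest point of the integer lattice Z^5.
(0, -6, 0, -5, -3)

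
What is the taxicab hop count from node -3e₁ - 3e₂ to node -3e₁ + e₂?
4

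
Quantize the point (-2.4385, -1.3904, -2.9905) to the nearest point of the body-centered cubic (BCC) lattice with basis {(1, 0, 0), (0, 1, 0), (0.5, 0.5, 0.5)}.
(-2.5, -1.5, -2.5)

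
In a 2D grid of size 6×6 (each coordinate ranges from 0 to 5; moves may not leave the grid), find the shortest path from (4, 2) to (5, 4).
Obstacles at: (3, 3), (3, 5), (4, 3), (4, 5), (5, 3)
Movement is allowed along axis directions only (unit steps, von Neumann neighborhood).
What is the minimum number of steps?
7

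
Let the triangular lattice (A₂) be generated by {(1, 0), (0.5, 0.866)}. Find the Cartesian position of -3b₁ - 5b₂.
(-5.5, -4.33)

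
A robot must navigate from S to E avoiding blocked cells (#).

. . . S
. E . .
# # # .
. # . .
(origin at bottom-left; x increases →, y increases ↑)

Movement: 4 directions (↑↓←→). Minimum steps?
3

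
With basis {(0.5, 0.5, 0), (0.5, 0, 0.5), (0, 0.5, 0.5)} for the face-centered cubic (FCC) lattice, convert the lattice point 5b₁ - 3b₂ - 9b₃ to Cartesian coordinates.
(1, -2, -6)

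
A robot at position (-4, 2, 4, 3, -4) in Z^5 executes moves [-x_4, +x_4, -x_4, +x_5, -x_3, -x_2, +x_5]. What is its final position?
(-4, 1, 3, 2, -2)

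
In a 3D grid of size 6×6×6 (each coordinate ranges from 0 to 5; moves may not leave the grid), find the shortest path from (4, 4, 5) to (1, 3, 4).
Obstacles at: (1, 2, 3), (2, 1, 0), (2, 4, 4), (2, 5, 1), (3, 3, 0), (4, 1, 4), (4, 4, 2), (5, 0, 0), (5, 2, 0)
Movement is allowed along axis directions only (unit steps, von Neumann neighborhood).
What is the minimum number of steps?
5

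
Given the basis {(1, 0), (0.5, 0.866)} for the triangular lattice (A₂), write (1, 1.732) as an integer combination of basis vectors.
2b₂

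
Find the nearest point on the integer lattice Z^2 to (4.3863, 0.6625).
(4, 1)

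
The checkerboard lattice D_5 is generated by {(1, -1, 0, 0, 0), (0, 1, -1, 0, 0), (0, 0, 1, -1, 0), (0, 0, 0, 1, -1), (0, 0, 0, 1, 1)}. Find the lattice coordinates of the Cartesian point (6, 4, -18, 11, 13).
6b₁ + 10b₂ - 8b₃ - 5b₄ + 8b₅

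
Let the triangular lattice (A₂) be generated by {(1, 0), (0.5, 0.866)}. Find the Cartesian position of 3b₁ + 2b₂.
(4, 1.732)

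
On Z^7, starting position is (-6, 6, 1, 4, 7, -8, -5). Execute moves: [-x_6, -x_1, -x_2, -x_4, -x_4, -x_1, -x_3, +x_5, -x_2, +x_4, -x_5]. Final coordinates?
(-8, 4, 0, 3, 7, -9, -5)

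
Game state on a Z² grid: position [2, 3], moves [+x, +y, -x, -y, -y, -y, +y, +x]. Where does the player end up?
(3, 2)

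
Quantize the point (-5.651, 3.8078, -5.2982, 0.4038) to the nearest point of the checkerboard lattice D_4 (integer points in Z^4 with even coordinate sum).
(-6, 4, -5, 1)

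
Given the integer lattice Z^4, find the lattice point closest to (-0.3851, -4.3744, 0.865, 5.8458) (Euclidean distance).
(0, -4, 1, 6)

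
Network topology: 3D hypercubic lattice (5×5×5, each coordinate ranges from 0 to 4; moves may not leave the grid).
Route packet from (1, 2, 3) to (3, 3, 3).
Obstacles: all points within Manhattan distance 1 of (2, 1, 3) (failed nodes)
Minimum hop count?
3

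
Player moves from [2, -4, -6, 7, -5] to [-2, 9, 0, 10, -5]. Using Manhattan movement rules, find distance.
26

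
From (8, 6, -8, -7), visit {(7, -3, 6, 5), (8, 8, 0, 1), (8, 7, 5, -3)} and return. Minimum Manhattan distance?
78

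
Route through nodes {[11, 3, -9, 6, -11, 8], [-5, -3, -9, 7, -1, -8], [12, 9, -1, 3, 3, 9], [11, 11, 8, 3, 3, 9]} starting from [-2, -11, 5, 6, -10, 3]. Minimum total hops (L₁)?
140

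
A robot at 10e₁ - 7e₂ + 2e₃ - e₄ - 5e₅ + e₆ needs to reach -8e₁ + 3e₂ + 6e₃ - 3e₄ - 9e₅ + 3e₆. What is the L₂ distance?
21.5407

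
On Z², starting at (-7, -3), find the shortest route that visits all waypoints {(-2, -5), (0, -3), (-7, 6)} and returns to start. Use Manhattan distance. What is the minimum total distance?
36
(one optimal route: (-7, -3) → (-2, -5) → (0, -3) → (-7, 6) → (-7, -3))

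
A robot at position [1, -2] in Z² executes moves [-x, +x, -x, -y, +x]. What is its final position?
(1, -3)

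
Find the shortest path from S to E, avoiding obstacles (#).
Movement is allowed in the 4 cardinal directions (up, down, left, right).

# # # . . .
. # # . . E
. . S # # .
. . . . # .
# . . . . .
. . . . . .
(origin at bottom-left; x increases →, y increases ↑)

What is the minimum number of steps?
8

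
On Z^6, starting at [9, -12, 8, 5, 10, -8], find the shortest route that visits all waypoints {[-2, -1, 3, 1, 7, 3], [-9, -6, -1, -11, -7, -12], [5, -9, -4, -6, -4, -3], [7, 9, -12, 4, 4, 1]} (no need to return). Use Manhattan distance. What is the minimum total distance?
174
(one optimal route: (9, -12, 8, 5, 10, -8) → (-2, -1, 3, 1, 7, 3) → (7, 9, -12, 4, 4, 1) → (5, -9, -4, -6, -4, -3) → (-9, -6, -1, -11, -7, -12))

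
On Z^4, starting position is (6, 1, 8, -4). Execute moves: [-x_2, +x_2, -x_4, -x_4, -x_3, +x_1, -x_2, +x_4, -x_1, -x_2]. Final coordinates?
(6, -1, 7, -5)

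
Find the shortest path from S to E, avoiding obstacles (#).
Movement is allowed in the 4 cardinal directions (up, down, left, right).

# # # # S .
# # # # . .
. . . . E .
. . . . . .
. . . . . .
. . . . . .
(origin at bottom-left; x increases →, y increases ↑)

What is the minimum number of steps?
2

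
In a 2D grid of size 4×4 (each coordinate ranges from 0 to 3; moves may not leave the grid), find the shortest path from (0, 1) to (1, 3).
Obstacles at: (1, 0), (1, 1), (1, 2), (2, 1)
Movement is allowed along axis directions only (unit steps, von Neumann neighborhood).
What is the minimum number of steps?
3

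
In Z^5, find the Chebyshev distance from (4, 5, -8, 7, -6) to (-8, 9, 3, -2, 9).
15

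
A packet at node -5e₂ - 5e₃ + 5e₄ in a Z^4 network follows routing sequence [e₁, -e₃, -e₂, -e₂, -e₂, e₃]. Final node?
(1, -8, -5, 5)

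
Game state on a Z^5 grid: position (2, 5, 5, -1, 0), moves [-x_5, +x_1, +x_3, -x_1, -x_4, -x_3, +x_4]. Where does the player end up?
(2, 5, 5, -1, -1)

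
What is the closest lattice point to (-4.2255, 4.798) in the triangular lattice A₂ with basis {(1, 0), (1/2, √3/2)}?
(-4, 5.196)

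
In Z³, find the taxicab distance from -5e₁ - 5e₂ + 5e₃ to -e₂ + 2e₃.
12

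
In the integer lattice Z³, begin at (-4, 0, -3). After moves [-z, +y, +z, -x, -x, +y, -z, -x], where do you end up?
(-7, 2, -4)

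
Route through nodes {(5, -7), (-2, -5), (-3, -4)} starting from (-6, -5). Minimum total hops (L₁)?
15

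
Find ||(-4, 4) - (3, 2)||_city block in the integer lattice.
9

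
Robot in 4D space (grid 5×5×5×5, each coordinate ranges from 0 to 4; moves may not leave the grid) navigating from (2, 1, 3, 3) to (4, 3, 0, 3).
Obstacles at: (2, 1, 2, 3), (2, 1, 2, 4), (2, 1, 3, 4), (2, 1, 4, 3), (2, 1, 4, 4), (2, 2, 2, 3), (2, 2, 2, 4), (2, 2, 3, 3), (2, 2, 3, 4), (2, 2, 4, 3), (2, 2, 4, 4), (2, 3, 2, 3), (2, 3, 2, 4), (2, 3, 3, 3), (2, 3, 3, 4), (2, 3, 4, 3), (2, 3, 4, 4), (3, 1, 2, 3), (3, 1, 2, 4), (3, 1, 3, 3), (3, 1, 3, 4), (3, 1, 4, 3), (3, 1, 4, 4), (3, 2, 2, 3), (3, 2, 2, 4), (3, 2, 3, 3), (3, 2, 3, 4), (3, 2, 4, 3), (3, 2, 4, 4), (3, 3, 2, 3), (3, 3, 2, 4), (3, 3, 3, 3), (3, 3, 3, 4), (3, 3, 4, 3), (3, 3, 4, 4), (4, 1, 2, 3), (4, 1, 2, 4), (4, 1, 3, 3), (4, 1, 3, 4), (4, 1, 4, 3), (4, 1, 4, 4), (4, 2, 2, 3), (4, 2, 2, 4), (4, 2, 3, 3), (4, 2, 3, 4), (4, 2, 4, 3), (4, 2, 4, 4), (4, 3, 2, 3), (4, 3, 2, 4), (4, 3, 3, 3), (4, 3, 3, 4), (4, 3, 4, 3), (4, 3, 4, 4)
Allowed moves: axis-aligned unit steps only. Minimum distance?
9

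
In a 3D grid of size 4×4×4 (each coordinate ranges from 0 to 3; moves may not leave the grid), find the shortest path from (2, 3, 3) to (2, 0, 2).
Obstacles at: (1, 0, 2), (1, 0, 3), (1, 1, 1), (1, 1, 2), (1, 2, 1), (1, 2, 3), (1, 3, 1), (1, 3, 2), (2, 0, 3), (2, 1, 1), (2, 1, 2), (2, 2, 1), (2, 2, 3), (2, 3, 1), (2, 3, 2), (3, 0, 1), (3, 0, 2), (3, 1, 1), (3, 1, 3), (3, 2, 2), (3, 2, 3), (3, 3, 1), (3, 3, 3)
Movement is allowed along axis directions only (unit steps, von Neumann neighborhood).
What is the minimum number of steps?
10
(one shortest path: (2, 3, 3) → (1, 3, 3) → (0, 3, 3) → (0, 2, 3) → (0, 1, 3) → (0, 0, 3) → (0, 0, 2) → (0, 0, 1) → (1, 0, 1) → (2, 0, 1) → (2, 0, 2))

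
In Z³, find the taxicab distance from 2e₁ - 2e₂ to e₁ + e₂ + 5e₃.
9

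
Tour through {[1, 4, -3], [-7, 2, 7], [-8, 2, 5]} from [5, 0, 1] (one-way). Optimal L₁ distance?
34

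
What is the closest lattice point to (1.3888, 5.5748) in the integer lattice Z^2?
(1, 6)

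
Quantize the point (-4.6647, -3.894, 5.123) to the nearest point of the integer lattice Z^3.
(-5, -4, 5)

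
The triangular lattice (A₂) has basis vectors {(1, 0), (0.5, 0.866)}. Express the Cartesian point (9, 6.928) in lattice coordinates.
5b₁ + 8b₂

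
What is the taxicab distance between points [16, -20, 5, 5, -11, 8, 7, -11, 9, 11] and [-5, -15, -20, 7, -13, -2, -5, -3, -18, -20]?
143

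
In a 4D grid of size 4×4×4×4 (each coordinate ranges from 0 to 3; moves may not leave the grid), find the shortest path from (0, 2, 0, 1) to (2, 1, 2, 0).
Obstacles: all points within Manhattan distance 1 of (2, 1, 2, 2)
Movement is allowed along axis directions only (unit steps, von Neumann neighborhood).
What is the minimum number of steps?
6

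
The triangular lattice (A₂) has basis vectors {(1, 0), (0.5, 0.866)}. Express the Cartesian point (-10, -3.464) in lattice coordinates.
-8b₁ - 4b₂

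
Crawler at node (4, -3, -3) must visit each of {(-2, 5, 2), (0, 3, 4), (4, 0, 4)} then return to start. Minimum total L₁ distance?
42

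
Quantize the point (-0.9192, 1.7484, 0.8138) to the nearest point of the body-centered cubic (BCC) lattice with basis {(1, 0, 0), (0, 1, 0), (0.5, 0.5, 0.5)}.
(-1, 2, 1)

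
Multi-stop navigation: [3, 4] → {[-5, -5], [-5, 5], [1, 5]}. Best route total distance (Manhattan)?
19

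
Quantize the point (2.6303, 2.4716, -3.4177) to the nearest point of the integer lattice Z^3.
(3, 2, -3)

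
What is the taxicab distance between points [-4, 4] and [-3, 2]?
3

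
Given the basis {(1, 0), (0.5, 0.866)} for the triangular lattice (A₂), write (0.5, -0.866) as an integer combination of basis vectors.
b₁ - b₂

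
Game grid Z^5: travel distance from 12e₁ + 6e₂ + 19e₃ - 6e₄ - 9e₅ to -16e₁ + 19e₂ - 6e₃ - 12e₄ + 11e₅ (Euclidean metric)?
44.8776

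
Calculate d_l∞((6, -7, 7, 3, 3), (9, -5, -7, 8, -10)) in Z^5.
14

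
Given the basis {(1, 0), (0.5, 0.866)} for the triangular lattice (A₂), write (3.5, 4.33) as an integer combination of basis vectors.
b₁ + 5b₂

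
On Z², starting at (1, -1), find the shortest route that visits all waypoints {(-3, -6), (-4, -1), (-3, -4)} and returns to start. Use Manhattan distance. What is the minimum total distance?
20
(one optimal route: (1, -1) → (-3, -6) → (-3, -4) → (-4, -1) → (1, -1))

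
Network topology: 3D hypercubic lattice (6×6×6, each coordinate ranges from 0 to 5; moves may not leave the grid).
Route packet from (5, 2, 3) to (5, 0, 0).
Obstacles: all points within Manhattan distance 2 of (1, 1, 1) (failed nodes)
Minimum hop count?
5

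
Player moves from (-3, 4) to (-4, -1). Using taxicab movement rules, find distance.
6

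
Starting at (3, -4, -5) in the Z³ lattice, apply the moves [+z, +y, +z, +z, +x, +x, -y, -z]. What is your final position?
(5, -4, -3)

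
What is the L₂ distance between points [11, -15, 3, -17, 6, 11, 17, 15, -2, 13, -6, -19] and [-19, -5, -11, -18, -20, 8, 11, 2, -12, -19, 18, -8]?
62.514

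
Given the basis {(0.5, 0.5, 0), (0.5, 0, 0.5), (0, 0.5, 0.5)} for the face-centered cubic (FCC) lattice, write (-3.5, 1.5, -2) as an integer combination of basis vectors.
-7b₂ + 3b₃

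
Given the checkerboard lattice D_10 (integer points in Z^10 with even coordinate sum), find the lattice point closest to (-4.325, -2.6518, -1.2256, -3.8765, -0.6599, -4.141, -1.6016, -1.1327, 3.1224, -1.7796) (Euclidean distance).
(-4, -3, -1, -4, -1, -4, -1, -1, 3, -2)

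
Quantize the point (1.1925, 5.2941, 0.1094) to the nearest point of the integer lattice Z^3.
(1, 5, 0)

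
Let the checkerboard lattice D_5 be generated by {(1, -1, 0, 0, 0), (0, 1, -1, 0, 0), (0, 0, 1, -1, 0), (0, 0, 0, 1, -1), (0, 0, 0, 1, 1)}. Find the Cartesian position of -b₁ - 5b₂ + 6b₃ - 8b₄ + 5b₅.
(-1, -4, 11, -9, 13)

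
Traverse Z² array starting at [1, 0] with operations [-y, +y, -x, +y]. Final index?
(0, 1)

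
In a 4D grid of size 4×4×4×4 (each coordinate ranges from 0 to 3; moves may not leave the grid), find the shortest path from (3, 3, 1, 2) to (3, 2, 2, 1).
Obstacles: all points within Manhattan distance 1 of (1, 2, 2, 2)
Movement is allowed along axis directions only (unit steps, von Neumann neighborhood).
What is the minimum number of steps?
3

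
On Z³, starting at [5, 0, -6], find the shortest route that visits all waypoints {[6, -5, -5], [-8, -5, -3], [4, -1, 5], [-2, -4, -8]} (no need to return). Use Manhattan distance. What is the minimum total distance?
53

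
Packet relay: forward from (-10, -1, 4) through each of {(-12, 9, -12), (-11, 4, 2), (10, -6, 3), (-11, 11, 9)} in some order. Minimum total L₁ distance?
94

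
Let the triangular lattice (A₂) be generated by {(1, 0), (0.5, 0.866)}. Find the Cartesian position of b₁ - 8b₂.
(-3, -6.928)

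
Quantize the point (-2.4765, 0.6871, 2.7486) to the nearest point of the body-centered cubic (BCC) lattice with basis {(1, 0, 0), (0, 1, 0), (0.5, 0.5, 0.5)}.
(-2.5, 0.5, 2.5)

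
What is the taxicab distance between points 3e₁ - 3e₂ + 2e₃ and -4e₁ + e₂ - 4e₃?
17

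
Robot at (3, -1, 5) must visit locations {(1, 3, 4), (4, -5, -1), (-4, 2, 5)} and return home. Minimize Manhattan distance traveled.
44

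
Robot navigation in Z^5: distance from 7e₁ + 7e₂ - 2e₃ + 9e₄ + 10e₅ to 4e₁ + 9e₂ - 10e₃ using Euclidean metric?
16.0624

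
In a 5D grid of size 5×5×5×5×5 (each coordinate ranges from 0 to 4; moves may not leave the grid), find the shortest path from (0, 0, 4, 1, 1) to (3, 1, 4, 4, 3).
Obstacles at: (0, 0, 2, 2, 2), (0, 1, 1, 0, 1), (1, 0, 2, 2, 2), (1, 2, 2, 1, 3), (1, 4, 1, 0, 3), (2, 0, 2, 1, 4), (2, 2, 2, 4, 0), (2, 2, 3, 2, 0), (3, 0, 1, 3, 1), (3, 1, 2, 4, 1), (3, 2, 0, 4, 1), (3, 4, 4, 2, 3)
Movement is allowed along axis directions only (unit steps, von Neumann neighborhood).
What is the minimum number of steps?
9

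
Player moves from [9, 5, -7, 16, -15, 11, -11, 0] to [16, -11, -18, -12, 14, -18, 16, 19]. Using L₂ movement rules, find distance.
63.1031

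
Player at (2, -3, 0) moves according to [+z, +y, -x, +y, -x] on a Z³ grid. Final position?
(0, -1, 1)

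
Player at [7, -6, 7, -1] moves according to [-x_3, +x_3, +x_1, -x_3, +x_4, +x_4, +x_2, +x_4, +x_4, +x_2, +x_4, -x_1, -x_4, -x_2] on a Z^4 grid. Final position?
(7, -5, 6, 3)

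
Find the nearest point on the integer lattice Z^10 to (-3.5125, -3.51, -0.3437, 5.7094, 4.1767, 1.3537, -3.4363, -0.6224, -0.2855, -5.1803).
(-4, -4, 0, 6, 4, 1, -3, -1, 0, -5)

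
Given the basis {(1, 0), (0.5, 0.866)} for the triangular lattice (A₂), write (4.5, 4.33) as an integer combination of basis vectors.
2b₁ + 5b₂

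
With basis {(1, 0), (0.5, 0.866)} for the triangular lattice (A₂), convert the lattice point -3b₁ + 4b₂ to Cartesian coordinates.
(-1, 3.464)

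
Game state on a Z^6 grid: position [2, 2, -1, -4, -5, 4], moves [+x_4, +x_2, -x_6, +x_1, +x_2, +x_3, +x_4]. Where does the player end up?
(3, 4, 0, -2, -5, 3)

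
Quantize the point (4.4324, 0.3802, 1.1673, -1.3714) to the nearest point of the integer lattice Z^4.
(4, 0, 1, -1)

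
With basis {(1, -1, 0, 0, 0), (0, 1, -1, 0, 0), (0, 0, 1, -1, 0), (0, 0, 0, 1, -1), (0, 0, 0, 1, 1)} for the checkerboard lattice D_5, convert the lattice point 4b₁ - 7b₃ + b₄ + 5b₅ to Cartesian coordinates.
(4, -4, -7, 13, 4)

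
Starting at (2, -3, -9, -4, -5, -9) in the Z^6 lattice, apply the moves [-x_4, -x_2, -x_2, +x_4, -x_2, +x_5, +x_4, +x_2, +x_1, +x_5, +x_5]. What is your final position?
(3, -5, -9, -3, -2, -9)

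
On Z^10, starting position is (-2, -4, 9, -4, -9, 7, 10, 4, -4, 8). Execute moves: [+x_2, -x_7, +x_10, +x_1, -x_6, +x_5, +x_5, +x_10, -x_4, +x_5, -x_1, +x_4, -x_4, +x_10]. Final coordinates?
(-2, -3, 9, -5, -6, 6, 9, 4, -4, 11)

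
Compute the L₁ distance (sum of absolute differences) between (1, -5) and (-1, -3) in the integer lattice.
4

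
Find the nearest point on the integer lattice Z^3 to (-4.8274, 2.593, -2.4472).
(-5, 3, -2)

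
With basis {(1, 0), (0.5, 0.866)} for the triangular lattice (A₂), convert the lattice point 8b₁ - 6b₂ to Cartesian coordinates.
(5, -5.196)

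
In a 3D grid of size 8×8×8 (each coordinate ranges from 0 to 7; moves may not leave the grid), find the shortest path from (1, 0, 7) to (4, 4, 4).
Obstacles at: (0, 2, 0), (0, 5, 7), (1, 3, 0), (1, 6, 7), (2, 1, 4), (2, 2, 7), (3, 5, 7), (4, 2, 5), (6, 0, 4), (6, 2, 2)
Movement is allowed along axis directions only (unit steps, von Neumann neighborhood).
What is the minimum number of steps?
10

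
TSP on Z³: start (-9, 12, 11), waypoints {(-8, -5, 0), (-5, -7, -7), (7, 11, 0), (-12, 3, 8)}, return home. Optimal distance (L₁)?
112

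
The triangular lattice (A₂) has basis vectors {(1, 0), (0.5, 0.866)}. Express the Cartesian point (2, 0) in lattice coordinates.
2b₁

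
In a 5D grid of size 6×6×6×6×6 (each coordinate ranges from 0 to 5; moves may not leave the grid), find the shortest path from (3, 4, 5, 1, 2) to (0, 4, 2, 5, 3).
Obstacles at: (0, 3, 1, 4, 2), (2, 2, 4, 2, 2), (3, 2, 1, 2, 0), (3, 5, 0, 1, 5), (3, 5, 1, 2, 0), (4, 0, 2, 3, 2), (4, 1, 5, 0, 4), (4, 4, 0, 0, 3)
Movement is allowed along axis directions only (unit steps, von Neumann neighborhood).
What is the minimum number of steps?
11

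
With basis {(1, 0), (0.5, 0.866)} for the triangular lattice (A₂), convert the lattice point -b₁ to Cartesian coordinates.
(-1, 0)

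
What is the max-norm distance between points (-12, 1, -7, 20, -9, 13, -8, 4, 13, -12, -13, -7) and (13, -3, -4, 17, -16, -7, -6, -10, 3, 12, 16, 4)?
29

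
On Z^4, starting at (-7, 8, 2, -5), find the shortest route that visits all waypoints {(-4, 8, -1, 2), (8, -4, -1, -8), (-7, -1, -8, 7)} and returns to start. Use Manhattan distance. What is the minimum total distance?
110
(one optimal route: (-7, 8, 2, -5) → (-4, 8, -1, 2) → (-7, -1, -8, 7) → (8, -4, -1, -8) → (-7, 8, 2, -5))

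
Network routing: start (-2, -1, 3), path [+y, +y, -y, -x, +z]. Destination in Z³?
(-3, 0, 4)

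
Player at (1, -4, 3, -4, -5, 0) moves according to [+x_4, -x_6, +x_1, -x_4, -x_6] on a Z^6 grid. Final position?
(2, -4, 3, -4, -5, -2)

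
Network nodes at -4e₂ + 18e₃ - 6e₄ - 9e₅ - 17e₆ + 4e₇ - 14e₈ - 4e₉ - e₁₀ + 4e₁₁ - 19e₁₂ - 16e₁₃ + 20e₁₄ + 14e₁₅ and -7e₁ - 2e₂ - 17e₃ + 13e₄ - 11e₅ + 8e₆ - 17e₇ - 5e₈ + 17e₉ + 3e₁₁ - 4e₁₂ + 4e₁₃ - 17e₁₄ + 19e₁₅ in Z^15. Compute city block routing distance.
220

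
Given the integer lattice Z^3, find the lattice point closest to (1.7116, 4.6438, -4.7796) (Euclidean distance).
(2, 5, -5)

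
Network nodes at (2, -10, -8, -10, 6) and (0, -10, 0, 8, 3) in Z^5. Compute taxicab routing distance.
31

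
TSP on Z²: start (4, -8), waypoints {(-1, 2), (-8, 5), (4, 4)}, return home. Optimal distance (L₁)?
50
(one optimal route: (4, -8) → (-1, 2) → (-8, 5) → (4, 4) → (4, -8))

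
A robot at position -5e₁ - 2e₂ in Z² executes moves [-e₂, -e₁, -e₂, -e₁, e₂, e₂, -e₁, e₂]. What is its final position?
(-8, -1)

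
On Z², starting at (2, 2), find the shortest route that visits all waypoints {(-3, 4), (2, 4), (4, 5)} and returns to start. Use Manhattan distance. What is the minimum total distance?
20
(one optimal route: (2, 2) → (-3, 4) → (2, 4) → (4, 5) → (2, 2))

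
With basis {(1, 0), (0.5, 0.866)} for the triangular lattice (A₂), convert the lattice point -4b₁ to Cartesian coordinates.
(-4, 0)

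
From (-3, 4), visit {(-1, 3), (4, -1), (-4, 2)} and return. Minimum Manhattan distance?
26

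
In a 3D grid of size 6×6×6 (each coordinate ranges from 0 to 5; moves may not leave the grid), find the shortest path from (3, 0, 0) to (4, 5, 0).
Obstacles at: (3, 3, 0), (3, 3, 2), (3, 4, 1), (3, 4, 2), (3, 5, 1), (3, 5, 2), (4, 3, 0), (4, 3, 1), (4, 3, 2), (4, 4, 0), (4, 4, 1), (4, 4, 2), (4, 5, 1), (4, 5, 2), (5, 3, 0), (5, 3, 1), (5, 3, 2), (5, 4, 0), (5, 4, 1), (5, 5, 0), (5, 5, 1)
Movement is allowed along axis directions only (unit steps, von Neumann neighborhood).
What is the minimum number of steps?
8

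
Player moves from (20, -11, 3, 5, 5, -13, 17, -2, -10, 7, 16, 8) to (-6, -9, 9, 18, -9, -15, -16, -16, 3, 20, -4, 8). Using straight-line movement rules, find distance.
55.7494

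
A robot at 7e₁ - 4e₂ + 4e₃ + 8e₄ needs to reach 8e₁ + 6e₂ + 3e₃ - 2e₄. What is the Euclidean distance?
14.2127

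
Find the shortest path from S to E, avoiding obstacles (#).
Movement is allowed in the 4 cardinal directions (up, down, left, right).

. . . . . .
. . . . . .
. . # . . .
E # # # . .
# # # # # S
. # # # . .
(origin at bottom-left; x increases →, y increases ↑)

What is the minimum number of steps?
10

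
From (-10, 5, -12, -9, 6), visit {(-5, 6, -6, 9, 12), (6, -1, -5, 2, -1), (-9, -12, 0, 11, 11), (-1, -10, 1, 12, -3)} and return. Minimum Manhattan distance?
174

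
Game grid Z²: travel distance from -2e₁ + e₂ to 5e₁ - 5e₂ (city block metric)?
13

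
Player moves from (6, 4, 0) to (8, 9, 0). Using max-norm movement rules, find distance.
5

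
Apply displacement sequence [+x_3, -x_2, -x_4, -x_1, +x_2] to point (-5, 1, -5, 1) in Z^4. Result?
(-6, 1, -4, 0)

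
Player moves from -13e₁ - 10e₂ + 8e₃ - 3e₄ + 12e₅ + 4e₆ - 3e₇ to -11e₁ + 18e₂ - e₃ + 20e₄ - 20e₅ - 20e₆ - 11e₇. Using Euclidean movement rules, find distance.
55.3353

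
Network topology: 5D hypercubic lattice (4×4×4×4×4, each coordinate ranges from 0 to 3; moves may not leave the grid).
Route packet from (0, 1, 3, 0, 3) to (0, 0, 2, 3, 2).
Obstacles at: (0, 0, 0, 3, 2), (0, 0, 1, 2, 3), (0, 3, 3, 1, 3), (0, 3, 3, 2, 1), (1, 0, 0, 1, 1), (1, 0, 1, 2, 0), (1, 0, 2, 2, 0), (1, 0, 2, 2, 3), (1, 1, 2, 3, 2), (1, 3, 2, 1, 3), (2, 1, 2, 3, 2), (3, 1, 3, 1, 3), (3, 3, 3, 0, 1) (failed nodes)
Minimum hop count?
6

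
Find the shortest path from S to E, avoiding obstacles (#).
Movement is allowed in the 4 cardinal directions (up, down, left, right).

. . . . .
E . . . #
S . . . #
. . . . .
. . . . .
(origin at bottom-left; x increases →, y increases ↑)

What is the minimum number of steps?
1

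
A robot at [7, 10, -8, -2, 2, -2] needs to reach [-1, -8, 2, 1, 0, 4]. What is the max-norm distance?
18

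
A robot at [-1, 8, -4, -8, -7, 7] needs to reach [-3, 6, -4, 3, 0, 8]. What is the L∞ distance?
11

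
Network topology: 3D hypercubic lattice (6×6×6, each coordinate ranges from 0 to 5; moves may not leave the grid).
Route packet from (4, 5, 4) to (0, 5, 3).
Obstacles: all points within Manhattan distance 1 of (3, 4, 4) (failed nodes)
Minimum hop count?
5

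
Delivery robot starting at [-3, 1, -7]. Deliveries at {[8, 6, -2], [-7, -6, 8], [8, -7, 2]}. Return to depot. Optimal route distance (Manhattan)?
86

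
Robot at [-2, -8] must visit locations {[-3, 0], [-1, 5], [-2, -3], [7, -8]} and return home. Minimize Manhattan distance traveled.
46
(one optimal route: (-2, -8) → (-2, -3) → (-3, 0) → (-1, 5) → (7, -8) → (-2, -8))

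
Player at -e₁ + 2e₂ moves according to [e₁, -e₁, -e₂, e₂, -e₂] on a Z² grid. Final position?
(-1, 1)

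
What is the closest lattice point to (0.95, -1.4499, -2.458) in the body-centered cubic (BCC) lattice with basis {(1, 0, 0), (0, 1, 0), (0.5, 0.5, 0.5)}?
(0.5, -1.5, -2.5)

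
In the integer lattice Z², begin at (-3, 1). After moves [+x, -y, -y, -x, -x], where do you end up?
(-4, -1)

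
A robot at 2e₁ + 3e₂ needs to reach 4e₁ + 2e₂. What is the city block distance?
3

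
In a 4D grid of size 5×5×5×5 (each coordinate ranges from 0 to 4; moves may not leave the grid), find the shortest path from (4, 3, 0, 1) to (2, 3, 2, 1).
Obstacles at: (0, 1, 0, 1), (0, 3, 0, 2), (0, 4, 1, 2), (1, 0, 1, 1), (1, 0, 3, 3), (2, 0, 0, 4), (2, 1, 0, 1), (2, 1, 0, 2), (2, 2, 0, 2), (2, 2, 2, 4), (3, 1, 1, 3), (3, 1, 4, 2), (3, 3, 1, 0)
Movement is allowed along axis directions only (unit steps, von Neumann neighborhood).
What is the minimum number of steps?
4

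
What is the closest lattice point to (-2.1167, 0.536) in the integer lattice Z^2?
(-2, 1)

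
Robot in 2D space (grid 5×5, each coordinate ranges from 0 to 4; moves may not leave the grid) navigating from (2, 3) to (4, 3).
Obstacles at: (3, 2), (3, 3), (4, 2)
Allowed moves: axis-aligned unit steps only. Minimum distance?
4
(one shortest path: (2, 3) → (2, 4) → (3, 4) → (4, 4) → (4, 3))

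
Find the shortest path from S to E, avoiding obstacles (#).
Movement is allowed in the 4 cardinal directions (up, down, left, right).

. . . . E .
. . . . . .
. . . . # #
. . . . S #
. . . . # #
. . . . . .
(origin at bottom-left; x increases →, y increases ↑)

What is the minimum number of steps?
5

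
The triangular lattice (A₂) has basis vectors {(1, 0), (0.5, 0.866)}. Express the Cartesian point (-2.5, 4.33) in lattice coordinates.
-5b₁ + 5b₂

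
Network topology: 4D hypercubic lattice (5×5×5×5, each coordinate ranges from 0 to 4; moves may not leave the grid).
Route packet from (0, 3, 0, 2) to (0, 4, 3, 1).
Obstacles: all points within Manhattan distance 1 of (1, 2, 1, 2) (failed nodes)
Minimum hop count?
5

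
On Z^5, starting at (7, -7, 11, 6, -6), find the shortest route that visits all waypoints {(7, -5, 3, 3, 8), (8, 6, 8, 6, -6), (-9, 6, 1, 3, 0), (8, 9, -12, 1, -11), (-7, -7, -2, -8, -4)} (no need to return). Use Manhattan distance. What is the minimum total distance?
170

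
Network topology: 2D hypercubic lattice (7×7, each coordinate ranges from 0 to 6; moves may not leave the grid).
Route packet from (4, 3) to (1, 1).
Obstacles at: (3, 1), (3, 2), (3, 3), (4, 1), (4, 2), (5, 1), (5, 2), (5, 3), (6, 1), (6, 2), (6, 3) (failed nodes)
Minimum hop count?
7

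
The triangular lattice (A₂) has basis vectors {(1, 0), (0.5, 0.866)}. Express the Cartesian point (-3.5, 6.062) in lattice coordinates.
-7b₁ + 7b₂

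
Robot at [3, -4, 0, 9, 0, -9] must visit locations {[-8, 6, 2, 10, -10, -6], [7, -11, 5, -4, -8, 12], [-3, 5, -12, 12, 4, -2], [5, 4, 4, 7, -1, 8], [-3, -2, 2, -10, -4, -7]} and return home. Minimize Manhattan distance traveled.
246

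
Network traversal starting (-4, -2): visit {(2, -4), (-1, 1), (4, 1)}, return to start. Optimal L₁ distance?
26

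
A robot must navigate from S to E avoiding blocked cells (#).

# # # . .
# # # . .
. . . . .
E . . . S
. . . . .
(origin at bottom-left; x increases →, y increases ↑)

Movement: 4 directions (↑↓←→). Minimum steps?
4
(one shortest path: (4, 1) → (3, 1) → (2, 1) → (1, 1) → (0, 1))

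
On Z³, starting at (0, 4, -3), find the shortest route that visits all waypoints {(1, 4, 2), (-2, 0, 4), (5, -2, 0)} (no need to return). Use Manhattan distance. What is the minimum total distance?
28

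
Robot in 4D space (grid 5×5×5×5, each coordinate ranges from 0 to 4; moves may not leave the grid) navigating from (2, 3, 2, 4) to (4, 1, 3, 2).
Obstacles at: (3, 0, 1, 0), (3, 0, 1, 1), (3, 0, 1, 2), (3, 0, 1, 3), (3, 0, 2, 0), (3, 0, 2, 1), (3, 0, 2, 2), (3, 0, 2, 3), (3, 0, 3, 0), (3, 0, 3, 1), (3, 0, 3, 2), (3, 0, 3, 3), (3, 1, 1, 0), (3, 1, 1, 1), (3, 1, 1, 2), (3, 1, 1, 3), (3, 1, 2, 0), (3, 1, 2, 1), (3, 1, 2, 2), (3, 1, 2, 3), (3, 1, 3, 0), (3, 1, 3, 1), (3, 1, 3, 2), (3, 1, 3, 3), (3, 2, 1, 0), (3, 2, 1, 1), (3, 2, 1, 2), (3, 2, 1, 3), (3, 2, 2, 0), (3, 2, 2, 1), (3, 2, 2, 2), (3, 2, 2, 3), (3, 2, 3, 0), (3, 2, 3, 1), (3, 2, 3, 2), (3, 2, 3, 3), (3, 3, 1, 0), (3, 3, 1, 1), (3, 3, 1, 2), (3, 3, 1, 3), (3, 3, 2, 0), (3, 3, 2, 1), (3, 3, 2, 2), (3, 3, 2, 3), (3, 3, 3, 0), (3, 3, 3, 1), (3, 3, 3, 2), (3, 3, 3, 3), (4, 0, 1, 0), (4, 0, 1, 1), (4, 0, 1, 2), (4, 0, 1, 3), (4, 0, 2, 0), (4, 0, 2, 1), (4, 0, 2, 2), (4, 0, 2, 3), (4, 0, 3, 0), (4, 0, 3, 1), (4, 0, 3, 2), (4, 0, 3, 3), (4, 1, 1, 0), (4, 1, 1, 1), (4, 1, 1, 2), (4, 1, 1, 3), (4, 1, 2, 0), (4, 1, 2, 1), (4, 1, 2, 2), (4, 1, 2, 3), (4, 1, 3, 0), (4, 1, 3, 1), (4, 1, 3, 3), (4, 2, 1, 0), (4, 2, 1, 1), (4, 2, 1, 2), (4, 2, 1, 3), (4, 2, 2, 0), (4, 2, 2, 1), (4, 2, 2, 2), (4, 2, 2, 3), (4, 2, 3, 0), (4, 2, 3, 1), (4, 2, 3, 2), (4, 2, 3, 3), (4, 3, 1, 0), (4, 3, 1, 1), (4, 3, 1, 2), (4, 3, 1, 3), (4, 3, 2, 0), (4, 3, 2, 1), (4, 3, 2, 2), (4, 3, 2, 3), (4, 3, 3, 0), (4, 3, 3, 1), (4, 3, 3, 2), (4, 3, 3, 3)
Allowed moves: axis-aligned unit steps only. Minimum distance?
9
(one shortest path: (2, 3, 2, 4) → (3, 3, 2, 4) → (4, 3, 2, 4) → (4, 2, 2, 4) → (4, 1, 2, 4) → (4, 1, 3, 4) → (4, 1, 4, 4) → (4, 1, 4, 3) → (4, 1, 4, 2) → (4, 1, 3, 2))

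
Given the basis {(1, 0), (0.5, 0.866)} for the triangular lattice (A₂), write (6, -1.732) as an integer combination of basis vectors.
7b₁ - 2b₂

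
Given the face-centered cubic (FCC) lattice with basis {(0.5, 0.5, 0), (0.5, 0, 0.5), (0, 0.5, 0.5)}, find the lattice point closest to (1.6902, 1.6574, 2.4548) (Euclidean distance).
(2, 1.5, 2.5)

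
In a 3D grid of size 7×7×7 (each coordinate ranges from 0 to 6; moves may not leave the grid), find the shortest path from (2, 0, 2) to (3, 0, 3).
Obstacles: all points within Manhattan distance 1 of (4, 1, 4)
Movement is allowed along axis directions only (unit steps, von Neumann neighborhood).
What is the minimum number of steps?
2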